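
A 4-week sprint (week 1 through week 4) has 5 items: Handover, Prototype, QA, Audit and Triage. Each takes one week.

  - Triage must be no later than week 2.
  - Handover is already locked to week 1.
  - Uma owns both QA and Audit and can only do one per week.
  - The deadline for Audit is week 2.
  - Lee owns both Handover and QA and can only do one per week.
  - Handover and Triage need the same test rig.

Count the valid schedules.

20

Splitting on Prototype: it can be week 1 (5), week 2 (5), week 3 (5), week 4 (5). Listing each branch's schedules as (Handover, QA, Audit, Triage) by week number:
Prototype=week 1: (1,2,1,2) (1,3,1,2) (1,3,2,2) (1,4,1,2) (1,4,2,2) — 5.
Prototype=week 2: (1,2,1,2) (1,3,1,2) (1,3,2,2) (1,4,1,2) (1,4,2,2) — 5.
Prototype=week 3: (1,2,1,2) (1,3,1,2) (1,3,2,2) (1,4,1,2) (1,4,2,2) — 5.
Prototype=week 4: (1,2,1,2) (1,3,1,2) (1,3,2,2) (1,4,1,2) (1,4,2,2) — 5.
Summing: 5 + 5 + 5 + 5 = 20.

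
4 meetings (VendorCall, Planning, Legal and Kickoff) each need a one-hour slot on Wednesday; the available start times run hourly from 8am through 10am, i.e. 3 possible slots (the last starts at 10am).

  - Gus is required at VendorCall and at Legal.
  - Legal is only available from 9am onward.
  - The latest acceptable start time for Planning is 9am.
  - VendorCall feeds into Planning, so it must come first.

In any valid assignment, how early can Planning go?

Precedence pushes Planning to at least 9am; Planning's own window allows nothing later than 9am.
Planning at 9am is achievable: Legal -> 9am, Planning -> 9am, VendorCall -> 8am, Kickoff -> 8am.

9am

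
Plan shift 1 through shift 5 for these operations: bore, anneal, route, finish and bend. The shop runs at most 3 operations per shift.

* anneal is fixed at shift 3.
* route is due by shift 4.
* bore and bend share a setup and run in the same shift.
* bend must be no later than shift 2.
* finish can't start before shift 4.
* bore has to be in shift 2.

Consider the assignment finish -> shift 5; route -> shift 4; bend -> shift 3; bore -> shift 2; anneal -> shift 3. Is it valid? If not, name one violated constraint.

finish can't start before shift 4 — holds.
bore and bend share a setup and run in the same shift — violated.
route is due by shift 4 — holds.
bore has to be in shift 2 — holds.
The shop runs at most 3 operations per shift — holds.
bend must be no later than shift 2 — violated.
anneal is fixed at shift 3 — holds.

Invalid. bore and bend share a setup and run in the same shift.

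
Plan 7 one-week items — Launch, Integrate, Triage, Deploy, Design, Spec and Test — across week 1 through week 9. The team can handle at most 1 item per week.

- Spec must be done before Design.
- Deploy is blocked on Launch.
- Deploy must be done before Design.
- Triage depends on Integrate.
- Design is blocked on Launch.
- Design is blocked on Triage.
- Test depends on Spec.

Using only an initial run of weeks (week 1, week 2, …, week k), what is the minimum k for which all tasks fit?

7 weeks

The precedence chain requires at least 3 distinct weeks.
With at most 1 per week and 7 tasks, at least 7 weeks are needed.
7 works (last occupied week: week 7): for example Integrate=week 2; Deploy=week 4; Spec=week 5; Launch=week 1; Design=week 6; Triage=week 3; Test=week 7.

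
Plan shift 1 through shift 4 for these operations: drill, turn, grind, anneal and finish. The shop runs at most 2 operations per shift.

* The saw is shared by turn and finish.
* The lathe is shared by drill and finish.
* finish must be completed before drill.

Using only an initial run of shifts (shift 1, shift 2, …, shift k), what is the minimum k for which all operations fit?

3 shifts

The precedence chain requires at least 2 distinct shifts.
With at most 2 per shift and 5 operations, at least 3 shifts are needed.
3 works (last occupied shift: shift 3): for example finish -> shift 1; drill -> shift 2; grind -> shift 1; anneal -> shift 3; turn -> shift 2.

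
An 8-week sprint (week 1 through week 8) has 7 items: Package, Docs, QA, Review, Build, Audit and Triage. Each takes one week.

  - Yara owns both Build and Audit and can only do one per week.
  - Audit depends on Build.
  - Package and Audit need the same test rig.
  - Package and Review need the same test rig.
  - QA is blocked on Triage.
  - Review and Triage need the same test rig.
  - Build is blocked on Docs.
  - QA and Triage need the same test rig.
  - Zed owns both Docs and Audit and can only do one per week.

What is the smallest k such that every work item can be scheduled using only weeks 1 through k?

3

The precedence chain requires at least 3 distinct weeks.
3 works (last occupied week: week 3): for example Triage -> week 1, QA -> week 2, Docs -> week 1, Package -> week 1, Review -> week 2, Audit -> week 3, Build -> week 2.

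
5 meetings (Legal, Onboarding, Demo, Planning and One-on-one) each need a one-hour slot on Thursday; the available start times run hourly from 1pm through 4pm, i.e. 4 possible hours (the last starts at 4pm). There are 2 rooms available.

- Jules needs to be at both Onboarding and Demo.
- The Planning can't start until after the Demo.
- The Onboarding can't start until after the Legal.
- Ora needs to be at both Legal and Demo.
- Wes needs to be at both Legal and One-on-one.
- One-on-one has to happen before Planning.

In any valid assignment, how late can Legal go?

Downstream work caps Legal at 3pm.
Legal at 3pm is achievable: One-on-one in 1pm; Onboarding in 4pm; Demo in 1pm; Legal in 3pm; Planning in 2pm.

3pm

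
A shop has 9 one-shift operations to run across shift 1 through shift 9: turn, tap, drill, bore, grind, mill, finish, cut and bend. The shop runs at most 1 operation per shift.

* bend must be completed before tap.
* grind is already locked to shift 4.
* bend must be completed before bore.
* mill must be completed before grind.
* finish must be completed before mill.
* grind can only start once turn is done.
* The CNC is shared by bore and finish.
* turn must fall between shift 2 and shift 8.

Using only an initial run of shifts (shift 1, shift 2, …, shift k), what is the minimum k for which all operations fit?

9

The precedence chain requires at least 3 distinct shifts.
With at most 1 per shift and 9 operations, at least 9 shifts are needed.
grind can't be placed before shift 4, so the schedule must run through at least shift 4.
9 works (last occupied shift: shift 9): for example finish -> shift 1, cut -> shift 9, tap -> shift 6, bore -> shift 7, turn -> shift 2, mill -> shift 3, bend -> shift 5, drill -> shift 8, grind -> shift 4.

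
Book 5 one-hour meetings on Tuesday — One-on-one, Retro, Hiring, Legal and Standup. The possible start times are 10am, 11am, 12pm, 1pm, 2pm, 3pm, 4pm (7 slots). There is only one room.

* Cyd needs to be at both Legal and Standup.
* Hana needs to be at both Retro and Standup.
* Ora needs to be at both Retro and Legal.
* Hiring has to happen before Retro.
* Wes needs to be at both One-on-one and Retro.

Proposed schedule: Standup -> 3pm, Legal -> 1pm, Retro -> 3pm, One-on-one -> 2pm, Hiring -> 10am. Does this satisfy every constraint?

Ora needs to be at both Retro and Legal — holds.
Hiring has to happen before Retro — holds.
Hana needs to be at both Retro and Standup — violated.
Cyd needs to be at both Legal and Standup — holds.
Wes needs to be at both One-on-one and Retro — holds.
There is only one room — violated.

No — it violates: Hana needs to be at both Retro and Standup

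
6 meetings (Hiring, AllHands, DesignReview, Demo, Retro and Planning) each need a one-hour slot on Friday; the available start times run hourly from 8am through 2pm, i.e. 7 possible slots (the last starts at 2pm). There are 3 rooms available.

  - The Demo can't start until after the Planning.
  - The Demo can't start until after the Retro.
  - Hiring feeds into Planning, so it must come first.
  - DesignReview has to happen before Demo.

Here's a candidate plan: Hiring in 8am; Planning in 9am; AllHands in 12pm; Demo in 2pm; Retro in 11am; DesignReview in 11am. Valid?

Valid

The Demo can't start until after the Retro — holds.
DesignReview has to happen before Demo — holds.
Hiring feeds into Planning, so it must come first — holds.
The Demo can't start until after the Planning — holds.
There are 3 rooms available — holds.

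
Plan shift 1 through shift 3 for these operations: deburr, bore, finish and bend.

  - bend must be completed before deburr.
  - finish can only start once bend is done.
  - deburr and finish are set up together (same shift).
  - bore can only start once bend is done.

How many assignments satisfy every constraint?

5

Splitting on deburr: it can be shift 2 (2), shift 3 (3). Listing each branch's schedules as (bore, finish, bend) by shift number:
deburr=shift 2: (2,2,1) (3,2,1) — 2.
deburr=shift 3: (2,3,1) (3,3,1) (3,3,2) — 3.
Summing: 2 + 3 = 5.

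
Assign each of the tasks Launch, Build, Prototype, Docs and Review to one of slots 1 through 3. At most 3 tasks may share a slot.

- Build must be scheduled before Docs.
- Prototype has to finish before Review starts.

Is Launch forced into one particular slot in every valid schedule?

Launch can be 1 (e.g. Docs=2; Build=1; Launch=1; Prototype=1; Review=2) or 2 (e.g. Review -> 2, Build -> 1, Docs -> 2, Launch -> 2, Prototype -> 1).

No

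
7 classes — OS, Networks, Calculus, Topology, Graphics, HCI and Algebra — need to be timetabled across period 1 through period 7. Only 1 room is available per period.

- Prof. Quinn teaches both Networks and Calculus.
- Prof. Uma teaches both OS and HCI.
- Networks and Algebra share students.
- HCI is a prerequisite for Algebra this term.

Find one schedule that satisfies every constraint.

Calculus -> period 5; Networks -> period 4; Topology -> period 6; HCI -> period 1; Graphics -> period 7; Algebra -> period 2; OS -> period 3

Checking: HCI(period 1) before Algebra(period 2); Networks(period 4) != Calculus(period 5); OS(period 3) != HCI(period 1); Networks(period 4) != Algebra(period 2); max 1 per period (cap 1).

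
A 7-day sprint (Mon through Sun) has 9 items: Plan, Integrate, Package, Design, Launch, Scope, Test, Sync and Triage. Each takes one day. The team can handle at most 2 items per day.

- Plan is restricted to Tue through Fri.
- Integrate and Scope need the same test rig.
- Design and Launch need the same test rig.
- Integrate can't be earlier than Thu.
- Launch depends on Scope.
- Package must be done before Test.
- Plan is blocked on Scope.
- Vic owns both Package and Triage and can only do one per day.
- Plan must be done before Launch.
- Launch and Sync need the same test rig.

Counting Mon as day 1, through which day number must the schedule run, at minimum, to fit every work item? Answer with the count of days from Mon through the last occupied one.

5

The precedence chain requires at least 3 distinct days.
With at most 2 per day and 9 work items, at least 5 days are needed.
Integrate can't be placed before Thu — that is day 4 counting from Mon — so the schedule must run through at least 4 days.
5 works (last occupied day: Fri): for example Launch -> Wed, Design -> Thu, Scope -> Mon, Triage -> Wed, Package -> Mon, Integrate -> Thu, Test -> Tue, Plan -> Tue, Sync -> Fri.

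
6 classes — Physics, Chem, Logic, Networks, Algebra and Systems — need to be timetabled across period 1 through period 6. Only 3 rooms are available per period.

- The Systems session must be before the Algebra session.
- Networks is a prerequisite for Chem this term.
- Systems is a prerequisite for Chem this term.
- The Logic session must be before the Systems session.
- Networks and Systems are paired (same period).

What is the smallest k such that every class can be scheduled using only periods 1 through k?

3 periods

The precedence chain requires at least 3 distinct periods.
With at most 3 per period and 6 classes, at least 2 periods are needed.
3 works (last occupied period: period 3): for example Networks -> period 2, Systems -> period 2, Algebra -> period 3, Physics -> period 1, Logic -> period 1, Chem -> period 3.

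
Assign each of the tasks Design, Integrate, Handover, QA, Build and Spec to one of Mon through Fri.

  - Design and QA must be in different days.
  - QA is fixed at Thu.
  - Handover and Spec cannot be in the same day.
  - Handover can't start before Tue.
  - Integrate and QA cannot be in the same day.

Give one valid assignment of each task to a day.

Handover in Tue, Spec in Mon, Design in Mon, Integrate in Mon, Build in Mon, QA in Thu

Checking: Integrate(Mon) != QA(Thu); Design(Mon) != QA(Thu); Handover(Tue) != Spec(Mon); Handover=Tue in [Tue,Fri]; QA=Thu in [Thu,Thu].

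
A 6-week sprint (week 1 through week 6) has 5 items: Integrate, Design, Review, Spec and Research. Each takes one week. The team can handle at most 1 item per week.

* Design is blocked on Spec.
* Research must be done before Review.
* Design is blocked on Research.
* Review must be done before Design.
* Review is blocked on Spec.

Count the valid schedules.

Splitting on Design: it can be week 4 (4), week 5 (16), week 6 (40). Listing each branch's schedules as (Integrate, Review, Spec, Research) by week number:
Design=week 4: (5,3,1,2) (5,3,2,1) (6,3,1,2) (6,3,2,1) — 4.
Design=week 5: (1,4,2,3) (1,4,3,2) (2,4,1,3) (2,4,3,1) (3,4,1,2) (3,4,2,1) (4,3,1,2) (4,3,2,1) (6,3,1,2) (6,3,2,1) (6,4,1,2) (6,4,1,3) (6,4,2,1) (6,4,2,3) (6,4,3,1) (6,4,3,2) — 16.
Design=week 6: (1,4,2,3) (1,4,3,2) (1,5,2,3) (1,5,2,4) (1,5,3,2) (1,5,3,4) (1,5,4,2) (1,5,4,3) (2,4,1,3) (2,4,3,1) (2,5,1,3) (2,5,1,4) (2,5,3,1) (2,5,3,4) (2,5,4,1) (2,5,4,3) (3,4,1,2) (3,4,2,1) (3,5,1,2) (3,5,1,4) (3,5,2,1) (3,5,2,4) (3,5,4,1) (3,5,4,2) (4,3,1,2) (4,3,2,1) (4,5,1,2) (4,5,1,3) (4,5,2,1) (4,5,2,3) (4,5,3,1) (4,5,3,2) (5,3,1,2) (5,3,2,1) (5,4,1,2) (5,4,1,3) (5,4,2,1) (5,4,2,3) (5,4,3,1) (5,4,3,2) — 40.
Summing: 4 + 16 + 40 = 60.

60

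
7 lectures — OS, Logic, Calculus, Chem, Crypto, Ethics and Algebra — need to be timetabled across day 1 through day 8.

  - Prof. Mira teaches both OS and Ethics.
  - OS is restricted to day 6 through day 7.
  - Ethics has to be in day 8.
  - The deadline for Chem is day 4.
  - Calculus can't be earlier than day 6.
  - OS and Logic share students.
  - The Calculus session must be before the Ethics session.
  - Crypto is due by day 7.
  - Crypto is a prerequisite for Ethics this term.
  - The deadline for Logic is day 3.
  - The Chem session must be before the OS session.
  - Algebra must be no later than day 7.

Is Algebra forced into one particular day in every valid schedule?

No

Algebra can be day 1 (e.g. Crypto=day 1, Chem=day 1, Algebra=day 1, OS=day 6, Logic=day 1, Ethics=day 8, Calculus=day 6) or day 2 (e.g. Crypto in day 1; Chem in day 1; Logic in day 1; OS in day 6; Ethics in day 8; Calculus in day 6; Algebra in day 2).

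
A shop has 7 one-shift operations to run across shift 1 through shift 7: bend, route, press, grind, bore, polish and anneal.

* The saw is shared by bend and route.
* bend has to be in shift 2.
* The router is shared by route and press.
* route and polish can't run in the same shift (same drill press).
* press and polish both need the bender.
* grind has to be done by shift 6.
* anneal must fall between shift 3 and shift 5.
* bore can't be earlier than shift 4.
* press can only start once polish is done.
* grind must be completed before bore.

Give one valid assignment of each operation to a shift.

polish in shift 1, anneal in shift 3, route in shift 3, grind in shift 1, bend in shift 2, bore in shift 4, press in shift 2

Checking: grind(shift 1) before bore(shift 4); polish(shift 1) before press(shift 2); bend(shift 2) != route(shift 3); route(shift 3) != polish(shift 1); press(shift 2) != polish(shift 1); route(shift 3) != press(shift 2); bend=shift 2 in [shift 2,shift 2]; grind=shift 1 in [shift 1,shift 6]; anneal=shift 3 in [shift 3,shift 5]; bore=shift 4 in [shift 4,shift 7].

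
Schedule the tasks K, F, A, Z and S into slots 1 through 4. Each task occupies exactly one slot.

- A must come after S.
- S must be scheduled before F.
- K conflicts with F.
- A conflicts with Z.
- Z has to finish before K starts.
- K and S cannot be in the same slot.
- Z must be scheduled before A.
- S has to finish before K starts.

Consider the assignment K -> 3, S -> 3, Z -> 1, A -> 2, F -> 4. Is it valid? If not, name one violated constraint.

A must come after S — violated.
Z must be scheduled before A — holds.
Z has to finish before K starts — holds.
K conflicts with F — holds.
K and S cannot be in the same slot — violated.
S must be scheduled before F — holds.
S has to finish before K starts — violated.
A conflicts with Z — holds.

No — it violates: A must come after S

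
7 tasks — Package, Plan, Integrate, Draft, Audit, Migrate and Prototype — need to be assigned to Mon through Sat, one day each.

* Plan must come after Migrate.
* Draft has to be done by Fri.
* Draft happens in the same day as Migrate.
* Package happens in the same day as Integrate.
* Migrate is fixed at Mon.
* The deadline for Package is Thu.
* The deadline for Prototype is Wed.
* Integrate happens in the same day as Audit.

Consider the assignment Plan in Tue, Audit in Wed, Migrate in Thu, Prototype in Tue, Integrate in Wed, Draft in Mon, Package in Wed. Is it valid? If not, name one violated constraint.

No. Migrate is fixed at Mon is not satisfied.

Package happens in the same day as Integrate — holds.
The deadline for Prototype is Wed — holds.
Migrate is fixed at Mon — violated.
Integrate happens in the same day as Audit — holds.
The deadline for Package is Thu — holds.
Draft has to be done by Fri — holds.
Plan must come after Migrate — violated.
Draft happens in the same day as Migrate — violated.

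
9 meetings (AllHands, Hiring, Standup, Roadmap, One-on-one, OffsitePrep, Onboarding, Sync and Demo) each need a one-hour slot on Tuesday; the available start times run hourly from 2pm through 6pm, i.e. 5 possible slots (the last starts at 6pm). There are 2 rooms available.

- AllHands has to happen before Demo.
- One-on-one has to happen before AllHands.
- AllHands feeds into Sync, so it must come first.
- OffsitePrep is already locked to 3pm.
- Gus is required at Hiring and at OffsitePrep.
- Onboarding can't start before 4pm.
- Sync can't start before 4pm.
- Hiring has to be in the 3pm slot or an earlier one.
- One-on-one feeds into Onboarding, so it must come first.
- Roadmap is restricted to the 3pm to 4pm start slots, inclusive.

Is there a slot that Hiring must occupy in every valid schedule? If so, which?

2pm

Hiring's window is 2pm–3pm.
OffsitePrep is fixed at 3pm, and Hiring can't share a slot with OffsitePrep.
So Hiring must be 2pm.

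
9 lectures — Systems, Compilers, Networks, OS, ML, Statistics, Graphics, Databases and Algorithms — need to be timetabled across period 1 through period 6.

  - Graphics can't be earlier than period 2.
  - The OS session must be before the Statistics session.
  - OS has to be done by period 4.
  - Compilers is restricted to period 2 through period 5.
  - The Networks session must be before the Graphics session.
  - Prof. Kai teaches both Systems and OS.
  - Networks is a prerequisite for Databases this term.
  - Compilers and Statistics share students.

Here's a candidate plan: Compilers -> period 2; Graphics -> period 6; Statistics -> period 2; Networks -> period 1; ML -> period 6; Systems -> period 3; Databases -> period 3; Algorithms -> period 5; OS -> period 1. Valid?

No — it violates: Compilers and Statistics share students

The Networks session must be before the Graphics session — holds.
The OS session must be before the Statistics session — holds.
Compilers and Statistics share students — violated.
Graphics can't be earlier than period 2 — holds.
Networks is a prerequisite for Databases this term — holds.
Compilers is restricted to period 2 through period 5 — holds.
Prof. Kai teaches both Systems and OS — holds.
OS has to be done by period 4 — holds.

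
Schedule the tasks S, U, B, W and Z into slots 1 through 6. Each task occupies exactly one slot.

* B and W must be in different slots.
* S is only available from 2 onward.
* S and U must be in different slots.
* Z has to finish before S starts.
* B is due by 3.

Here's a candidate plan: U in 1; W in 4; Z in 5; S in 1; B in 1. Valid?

Invalid. Z has to finish before S starts.

B is due by 3 — holds.
S and U must be in different slots — violated.
Z has to finish before S starts — violated.
B and W must be in different slots — holds.
S is only available from 2 onward — violated.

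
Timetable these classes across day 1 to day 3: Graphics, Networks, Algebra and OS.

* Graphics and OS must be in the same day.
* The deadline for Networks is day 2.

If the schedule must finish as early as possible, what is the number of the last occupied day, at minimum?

day 1

1 works (last occupied day: day 1): for example OS=day 1; Networks=day 1; Graphics=day 1; Algebra=day 1.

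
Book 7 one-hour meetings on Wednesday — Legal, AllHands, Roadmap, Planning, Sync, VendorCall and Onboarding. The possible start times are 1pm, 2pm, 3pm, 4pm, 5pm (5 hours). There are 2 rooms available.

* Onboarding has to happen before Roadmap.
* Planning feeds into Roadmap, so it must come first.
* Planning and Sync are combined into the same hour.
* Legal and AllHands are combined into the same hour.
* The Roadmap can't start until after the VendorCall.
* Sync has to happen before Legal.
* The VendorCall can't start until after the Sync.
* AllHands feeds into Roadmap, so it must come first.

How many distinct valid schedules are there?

18

Splitting on Legal: it can be 2pm (5), 3pm (7), 4pm (6). Listing each branch's schedules as (AllHands, Roadmap, Planning, Sync, VendorCall, Onboarding):
Legal=2pm: (2pm,4pm,1pm,1pm,3pm,3pm) (2pm,5pm,1pm,1pm,3pm,3pm) (2pm,5pm,1pm,1pm,3pm,4pm) (2pm,5pm,1pm,1pm,4pm,3pm) (2pm,5pm,1pm,1pm,4pm,4pm) — 5.
Legal=3pm: (3pm,4pm,1pm,1pm,2pm,2pm) (3pm,5pm,1pm,1pm,2pm,2pm) (3pm,5pm,1pm,1pm,2pm,4pm) (3pm,5pm,1pm,1pm,4pm,2pm) (3pm,5pm,1pm,1pm,4pm,4pm) (3pm,5pm,2pm,2pm,4pm,1pm) (3pm,5pm,2pm,2pm,4pm,4pm) — 7.
Legal=4pm: (4pm,5pm,1pm,1pm,2pm,2pm) (4pm,5pm,1pm,1pm,2pm,3pm) (4pm,5pm,1pm,1pm,3pm,2pm) (4pm,5pm,1pm,1pm,3pm,3pm) (4pm,5pm,2pm,2pm,3pm,1pm) (4pm,5pm,2pm,2pm,3pm,3pm) — 6.
Summing: 5 + 7 + 6 = 18.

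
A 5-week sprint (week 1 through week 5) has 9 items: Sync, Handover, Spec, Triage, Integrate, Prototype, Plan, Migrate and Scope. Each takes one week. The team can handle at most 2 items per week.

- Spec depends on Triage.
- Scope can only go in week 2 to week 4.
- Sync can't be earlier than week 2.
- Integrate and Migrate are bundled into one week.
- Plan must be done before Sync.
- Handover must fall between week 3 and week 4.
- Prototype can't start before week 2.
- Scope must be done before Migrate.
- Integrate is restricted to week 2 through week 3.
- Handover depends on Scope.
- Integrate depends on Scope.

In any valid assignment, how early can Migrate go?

Precedence pushes Migrate to at least week 3; Migrate must be in the same week as Integrate, which can't be after week 3, so Migrate is at most week 3.
Migrate at week 3 is achievable: Sync in week 2, Scope in week 2, Handover in week 4, Plan in week 1, Triage in week 1, Migrate in week 3, Prototype in week 4, Spec in week 5, Integrate in week 3.

week 3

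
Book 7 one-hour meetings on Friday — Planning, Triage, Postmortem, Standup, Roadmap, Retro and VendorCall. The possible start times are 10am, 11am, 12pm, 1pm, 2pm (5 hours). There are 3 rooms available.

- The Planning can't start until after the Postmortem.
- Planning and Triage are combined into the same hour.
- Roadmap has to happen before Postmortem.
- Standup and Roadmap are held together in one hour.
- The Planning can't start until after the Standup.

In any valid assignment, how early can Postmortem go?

11am

Precedence pushes Postmortem to at least 11am; downstream work caps Postmortem at 1pm.
Postmortem at 11am is achievable: Retro in 10am, Planning in 12pm, Roadmap in 10am, Postmortem in 11am, VendorCall in 11am, Triage in 12pm, Standup in 10am.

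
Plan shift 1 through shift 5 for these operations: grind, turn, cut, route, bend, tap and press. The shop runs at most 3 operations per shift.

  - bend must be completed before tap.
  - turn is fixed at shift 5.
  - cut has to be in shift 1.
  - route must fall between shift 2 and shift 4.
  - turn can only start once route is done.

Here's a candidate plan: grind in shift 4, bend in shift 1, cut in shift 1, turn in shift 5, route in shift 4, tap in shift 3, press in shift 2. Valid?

route must fall between shift 2 and shift 4 — holds.
bend must be completed before tap — holds.
The shop runs at most 3 operations per shift — holds.
turn is fixed at shift 5 — holds.
turn can only start once route is done — holds.
cut has to be in shift 1 — holds.

Yes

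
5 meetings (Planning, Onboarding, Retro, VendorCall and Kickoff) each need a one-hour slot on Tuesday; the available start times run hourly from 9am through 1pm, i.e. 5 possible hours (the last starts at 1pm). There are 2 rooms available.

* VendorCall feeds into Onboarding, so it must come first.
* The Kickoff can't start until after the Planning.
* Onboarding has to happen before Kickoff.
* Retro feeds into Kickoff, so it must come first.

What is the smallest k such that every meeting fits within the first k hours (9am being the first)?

3 hours

The precedence chain requires at least 3 distinct hours.
With at most 2 per hour and 5 meetings, at least 3 hours are needed.
3 works (last occupied hour: 11am): for example VendorCall in 9am, Onboarding in 10am, Kickoff in 11am, Planning in 9am, Retro in 10am.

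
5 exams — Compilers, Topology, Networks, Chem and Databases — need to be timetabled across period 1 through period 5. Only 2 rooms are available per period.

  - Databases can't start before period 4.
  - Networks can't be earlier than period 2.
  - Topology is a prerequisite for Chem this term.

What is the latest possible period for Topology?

period 4

Downstream work caps Topology at period 4.
Topology at period 4 is achievable: Compilers=period 1, Topology=period 4, Databases=period 4, Networks=period 2, Chem=period 5.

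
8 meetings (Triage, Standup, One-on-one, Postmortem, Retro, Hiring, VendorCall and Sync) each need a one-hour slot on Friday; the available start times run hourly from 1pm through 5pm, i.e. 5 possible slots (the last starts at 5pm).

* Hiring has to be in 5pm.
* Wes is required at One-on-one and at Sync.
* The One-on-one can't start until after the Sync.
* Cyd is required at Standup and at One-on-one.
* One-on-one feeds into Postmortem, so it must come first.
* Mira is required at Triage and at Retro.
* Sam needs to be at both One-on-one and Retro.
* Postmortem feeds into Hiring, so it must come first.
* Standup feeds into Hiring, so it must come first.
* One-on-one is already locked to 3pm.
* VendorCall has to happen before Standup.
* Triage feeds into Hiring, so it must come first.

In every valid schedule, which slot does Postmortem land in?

4pm

One-on-one is fixed at 3pm and must come before Postmortem, so Postmortem is at least 4pm.
Hiring is fixed at 5pm and must come after Postmortem, so Postmortem is at most 4pm.
So Postmortem must be 4pm.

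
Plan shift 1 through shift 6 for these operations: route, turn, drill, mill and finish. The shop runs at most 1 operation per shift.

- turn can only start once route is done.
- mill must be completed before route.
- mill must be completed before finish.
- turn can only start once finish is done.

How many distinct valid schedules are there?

Splitting on route: it can be shift 2 (12), shift 3 (18), shift 4 (18), shift 5 (12). Listing each branch's schedules as (turn, drill, mill, finish) by shift number:
route=shift 2: (4,5,1,3) (4,6,1,3) (5,3,1,4) (5,4,1,3) (5,6,1,3) (5,6,1,4) (6,3,1,4) (6,3,1,5) (6,4,1,3) (6,4,1,5) (6,5,1,3) (6,5,1,4) — 12.
route=shift 3: (4,5,1,2) (4,6,1,2) (5,1,2,4) (5,2,1,4) (5,4,1,2) (5,6,1,2) (5,6,1,4) (5,6,2,4) (6,1,2,4) (6,1,2,5) (6,2,1,4) (6,2,1,5) (6,4,1,2) (6,4,1,5) (6,4,2,5) (6,5,1,2) (6,5,1,4) (6,5,2,4) — 18.
route=shift 4: (5,1,2,3) (5,2,1,3) (5,3,1,2) (5,6,1,2) (5,6,1,3) (5,6,2,3) (6,1,2,3) (6,1,2,5) (6,1,3,5) (6,2,1,3) (6,2,1,5) (6,2,3,5) (6,3,1,2) (6,3,1,5) (6,3,2,5) (6,5,1,2) (6,5,1,3) (6,5,2,3) — 18.
route=shift 5: (6,1,2,3) (6,1,2,4) (6,1,3,4) (6,2,1,3) (6,2,1,4) (6,2,3,4) (6,3,1,2) (6,3,1,4) (6,3,2,4) (6,4,1,2) (6,4,1,3) (6,4,2,3) — 12.
Summing: 12 + 18 + 18 + 12 = 60.

60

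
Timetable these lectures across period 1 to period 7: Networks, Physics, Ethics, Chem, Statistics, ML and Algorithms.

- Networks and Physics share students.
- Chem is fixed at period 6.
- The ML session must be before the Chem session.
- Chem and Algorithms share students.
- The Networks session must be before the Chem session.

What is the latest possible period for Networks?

period 5

Downstream work caps Networks at period 5.
Networks at period 5 is achievable: Algorithms=period 1, Statistics=period 1, Networks=period 5, ML=period 1, Ethics=period 1, Chem=period 6, Physics=period 1.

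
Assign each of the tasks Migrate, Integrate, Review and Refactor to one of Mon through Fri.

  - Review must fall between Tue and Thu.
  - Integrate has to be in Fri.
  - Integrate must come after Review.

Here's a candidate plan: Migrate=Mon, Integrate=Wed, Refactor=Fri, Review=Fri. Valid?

Integrate has to be in Fri — violated.
Integrate must come after Review — violated.
Review must fall between Tue and Thu — violated.

Invalid. Integrate must come after Review.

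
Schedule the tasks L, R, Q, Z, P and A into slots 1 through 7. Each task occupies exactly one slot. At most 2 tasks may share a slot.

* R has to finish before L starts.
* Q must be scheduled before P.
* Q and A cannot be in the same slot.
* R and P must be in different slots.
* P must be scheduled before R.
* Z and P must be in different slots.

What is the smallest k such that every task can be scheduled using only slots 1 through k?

The precedence chain requires at least 4 distinct slots.
With at most 2 per slot and 6 tasks, at least 3 slots are needed.
4 works (last occupied slot: 4): for example Z -> 1; Q -> 1; R -> 3; P -> 2; A -> 2; L -> 4.

4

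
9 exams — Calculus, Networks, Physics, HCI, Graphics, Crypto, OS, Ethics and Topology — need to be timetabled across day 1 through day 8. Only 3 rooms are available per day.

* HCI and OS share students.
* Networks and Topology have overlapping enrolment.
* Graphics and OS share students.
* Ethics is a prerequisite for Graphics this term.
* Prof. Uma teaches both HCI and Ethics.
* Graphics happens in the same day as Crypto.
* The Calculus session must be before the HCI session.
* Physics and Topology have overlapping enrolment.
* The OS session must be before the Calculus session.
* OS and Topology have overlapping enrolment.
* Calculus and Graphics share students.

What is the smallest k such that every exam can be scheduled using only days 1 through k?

3 days

The precedence chain requires at least 3 distinct days.
With at most 3 per day and 9 exams, at least 3 days are needed.
3 works (last occupied day: day 3): for example Physics=day 1; Topology=day 2; Networks=day 1; HCI=day 3; Crypto=day 3; Ethics=day 2; Calculus=day 2; OS=day 1; Graphics=day 3.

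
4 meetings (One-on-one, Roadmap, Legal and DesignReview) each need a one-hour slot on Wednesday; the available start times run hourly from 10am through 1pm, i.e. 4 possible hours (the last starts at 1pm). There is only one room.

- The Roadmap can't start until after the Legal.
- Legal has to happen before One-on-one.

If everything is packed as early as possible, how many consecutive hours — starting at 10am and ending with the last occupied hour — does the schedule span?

4 hours

The precedence chain requires at least 2 distinct hours.
With at most 1 per hour and 4 meetings, at least 4 hours are needed.
4 works (last occupied hour: 1pm): for example Legal -> 10am; DesignReview -> 1pm; Roadmap -> 12pm; One-on-one -> 11am.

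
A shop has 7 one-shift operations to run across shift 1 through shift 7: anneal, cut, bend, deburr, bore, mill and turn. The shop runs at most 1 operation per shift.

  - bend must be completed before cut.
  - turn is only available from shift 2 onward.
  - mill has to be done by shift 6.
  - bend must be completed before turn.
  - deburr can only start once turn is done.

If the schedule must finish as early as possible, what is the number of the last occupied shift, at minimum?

7

The precedence chain requires at least 3 distinct shifts.
With at most 1 per shift and 7 operations, at least 7 shifts are needed.
7 works (last occupied shift: shift 7): for example deburr=shift 5; turn=shift 2; mill=shift 3; bore=shift 7; anneal=shift 6; bend=shift 1; cut=shift 4.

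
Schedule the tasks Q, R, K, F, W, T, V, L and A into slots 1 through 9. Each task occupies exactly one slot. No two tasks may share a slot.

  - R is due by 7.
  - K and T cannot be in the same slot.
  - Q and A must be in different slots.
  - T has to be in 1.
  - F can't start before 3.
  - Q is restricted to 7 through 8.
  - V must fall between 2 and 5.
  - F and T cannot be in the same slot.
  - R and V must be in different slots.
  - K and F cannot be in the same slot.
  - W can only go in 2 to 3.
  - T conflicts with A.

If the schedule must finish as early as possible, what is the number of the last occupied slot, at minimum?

With at most 1 per slot and 9 tasks, at least 9 slots are needed.
Q can't be placed before 7, so the schedule must run through at least slot 7.
9 works (last occupied slot: 9): for example K in 6, A in 9, Q in 7, L in 8, V in 3, T in 1, F in 5, W in 2, R in 4.

slot 9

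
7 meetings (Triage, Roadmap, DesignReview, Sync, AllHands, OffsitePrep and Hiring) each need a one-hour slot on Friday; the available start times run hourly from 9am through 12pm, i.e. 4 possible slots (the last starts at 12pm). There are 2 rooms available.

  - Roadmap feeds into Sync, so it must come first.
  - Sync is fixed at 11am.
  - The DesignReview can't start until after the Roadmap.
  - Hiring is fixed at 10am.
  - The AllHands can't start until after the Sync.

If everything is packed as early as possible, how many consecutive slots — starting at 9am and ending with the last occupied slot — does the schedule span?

The precedence chain requires at least 3 distinct slots.
With at most 2 per slot and 7 meetings, at least 4 slots are needed.
Propagating the time windows through the other constraints, AllHands can't land before 12pm — that is slot 4 counting from 9am — so the schedule must run through at least 4 slots.
4 works (last occupied slot: 12pm): for example Roadmap in 9am; Sync in 11am; DesignReview in 10am; Hiring in 10am; OffsitePrep in 11am; Triage in 9am; AllHands in 12pm.

4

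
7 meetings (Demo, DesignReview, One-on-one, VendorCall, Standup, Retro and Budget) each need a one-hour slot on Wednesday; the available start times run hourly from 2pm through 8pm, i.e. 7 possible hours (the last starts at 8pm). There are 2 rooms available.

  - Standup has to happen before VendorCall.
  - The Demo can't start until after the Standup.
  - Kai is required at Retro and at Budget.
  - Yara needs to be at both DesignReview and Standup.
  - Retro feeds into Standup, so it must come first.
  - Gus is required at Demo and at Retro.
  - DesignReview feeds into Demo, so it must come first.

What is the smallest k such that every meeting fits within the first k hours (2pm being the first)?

The precedence chain requires at least 3 distinct hours.
With at most 2 per hour and 7 meetings, at least 4 hours are needed.
4 works (last occupied hour: 5pm): for example DesignReview=2pm; One-on-one=3pm; Budget=5pm; Retro=2pm; Demo=4pm; VendorCall=4pm; Standup=3pm.

4 hours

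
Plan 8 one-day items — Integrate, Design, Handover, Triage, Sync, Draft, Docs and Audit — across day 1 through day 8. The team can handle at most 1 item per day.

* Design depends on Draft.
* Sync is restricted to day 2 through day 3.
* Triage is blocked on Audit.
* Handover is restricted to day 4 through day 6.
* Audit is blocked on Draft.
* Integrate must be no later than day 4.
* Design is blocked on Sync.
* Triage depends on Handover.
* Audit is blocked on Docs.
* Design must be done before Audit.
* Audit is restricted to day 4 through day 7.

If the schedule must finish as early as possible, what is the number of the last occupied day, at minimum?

The precedence chain requires at least 4 distinct days.
With at most 1 per day and 8 work items, at least 8 days are needed.
Propagating the time windows through the other constraints, Triage can't land before day 5, so the schedule must run through at least day 5.
8 works (last occupied day: day 8): for example Draft in day 3; Handover in day 4; Triage in day 8; Integrate in day 1; Docs in day 6; Design in day 5; Sync in day 2; Audit in day 7.

8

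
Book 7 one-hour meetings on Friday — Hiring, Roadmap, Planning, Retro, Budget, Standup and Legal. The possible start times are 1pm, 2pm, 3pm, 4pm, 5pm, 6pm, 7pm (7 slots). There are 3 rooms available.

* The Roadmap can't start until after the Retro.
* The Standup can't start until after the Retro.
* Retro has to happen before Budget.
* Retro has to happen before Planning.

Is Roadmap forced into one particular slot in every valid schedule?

Roadmap can be 2pm (e.g. Legal -> 1pm, Budget -> 2pm, Roadmap -> 2pm, Hiring -> 1pm, Retro -> 1pm, Standup -> 3pm, Planning -> 2pm) or 3pm (e.g. Retro -> 1pm, Standup -> 2pm, Hiring -> 1pm, Legal -> 1pm, Budget -> 2pm, Roadmap -> 3pm, Planning -> 2pm).

No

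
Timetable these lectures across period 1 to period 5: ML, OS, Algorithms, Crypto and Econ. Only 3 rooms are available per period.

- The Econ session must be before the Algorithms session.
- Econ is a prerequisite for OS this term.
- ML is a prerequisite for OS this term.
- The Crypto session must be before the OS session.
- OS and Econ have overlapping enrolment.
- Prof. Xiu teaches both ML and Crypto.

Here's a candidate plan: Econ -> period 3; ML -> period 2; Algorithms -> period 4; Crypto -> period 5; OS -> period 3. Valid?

Invalid. The Crypto session must be before the OS session.

Only 3 rooms are available per period — holds.
ML is a prerequisite for OS this term — holds.
Econ is a prerequisite for OS this term — violated.
The Econ session must be before the Algorithms session — holds.
Prof. Xiu teaches both ML and Crypto — holds.
The Crypto session must be before the OS session — violated.
OS and Econ have overlapping enrolment — violated.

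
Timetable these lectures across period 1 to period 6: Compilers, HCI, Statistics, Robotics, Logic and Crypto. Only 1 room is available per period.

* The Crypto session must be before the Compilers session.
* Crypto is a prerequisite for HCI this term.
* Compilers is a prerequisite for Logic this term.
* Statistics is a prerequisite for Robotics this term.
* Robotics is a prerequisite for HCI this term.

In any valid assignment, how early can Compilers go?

Precedence pushes Compilers to at least period 2; downstream work caps Compilers at period 5.
Compilers at period 2 is achievable: Crypto=period 1, HCI=period 5, Logic=period 6, Statistics=period 3, Compilers=period 2, Robotics=period 4.

period 2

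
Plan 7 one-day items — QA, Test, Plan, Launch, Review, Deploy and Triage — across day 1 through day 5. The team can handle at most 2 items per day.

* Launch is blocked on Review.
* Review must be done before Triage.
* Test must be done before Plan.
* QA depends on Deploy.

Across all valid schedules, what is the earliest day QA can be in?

Precedence pushes QA to at least day 2.
QA at day 2 is achievable: Test=day 2, QA=day 2, Review=day 1, Plan=day 3, Deploy=day 1, Launch=day 3, Triage=day 4.

day 2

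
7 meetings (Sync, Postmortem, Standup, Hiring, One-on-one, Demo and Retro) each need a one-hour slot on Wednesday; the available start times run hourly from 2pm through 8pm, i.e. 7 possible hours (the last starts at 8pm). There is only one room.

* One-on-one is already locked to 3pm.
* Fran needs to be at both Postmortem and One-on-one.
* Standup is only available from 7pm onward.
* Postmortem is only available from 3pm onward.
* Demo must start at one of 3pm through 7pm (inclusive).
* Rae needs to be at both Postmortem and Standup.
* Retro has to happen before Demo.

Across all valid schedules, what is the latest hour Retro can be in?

Downstream work caps Retro at 6pm.
Retro at 6pm is achievable: One-on-one=3pm; Standup=8pm; Demo=7pm; Sync=2pm; Hiring=5pm; Retro=6pm; Postmortem=4pm.

6pm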